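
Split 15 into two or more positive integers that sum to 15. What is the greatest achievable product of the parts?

243

Define m[k] = max over 1≤i<k of i · max(k−i, m[k−i]); the inner max lets the remainder stay uncut if that's better.
m[2] = 1×max(1,0) = 1×1 = 1
m[3] = max(1×2, 2×1) = 2
m[4] = max(1×3, 2×2, 3×1) = 4
m[5] = max(1×4, 2×3, 3×2, 4×1) = 6
m[6] = max(1×6, 2×4, 3×3, 4×2, 5×1) = 9
m[7] = max(1×9, 2×6, 3×4, 4×3, 5×2, 6×1) = 12
m[8] = max(1×12, 2×9, 3×6, …, 6×2, 7×1) = 18
m[9] = max(1×18, 2×12, 3×9, …, 7×2, 8×1) = 27
m[10] = max(1×27, 2×18, 3×12, …, 8×2, 9×1) = 36
m[11] = max(1×36, 2×27, 3×18, …, 9×2, 10×1) = 54
m[12] = max(1×54, 2×36, 3×27, …, 10×2, 11×1) = 81
m[13] = max(1×81, 2×54, 3×36, …, 11×2, 12×1) = 108
m[14] = max(1×108, 2×81, 3×54, …, 12×2, 13×1) = 162
m[15] = max(1×162, 2×108, 3×81, …, 13×2, 14×1) = 243
One optimal split: 3 + 3 + 3 + 3 + 3; product 3×3×3×3×3 = 243.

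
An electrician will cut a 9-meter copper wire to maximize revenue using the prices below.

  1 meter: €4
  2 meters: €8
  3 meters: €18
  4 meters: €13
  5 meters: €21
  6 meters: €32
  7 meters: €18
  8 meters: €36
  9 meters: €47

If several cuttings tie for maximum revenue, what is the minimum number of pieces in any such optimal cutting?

3

Build r[k] bottom-up: r[k] = max over allowed piece i of (p[i] + r[k−i]).
r[1] = 4
r[2] = max(4+4, 8+0) = 8
r[3] = max(4+8, 8+4, 18+0) = 18
r[4] = max(4+18, 8+8, 18+4, 13+0) = 22
r[5] = max(4+22, 8+18, 18+8, 13+4, 21+0) = 26
r[6] = max(4+26, 8+22, 18+18, 13+8, 21+4, 32+0) = 36
r[7] = max(4+36, 8+26, 18+22, …, 32+4, 18+0) = 40
r[8] = max(4+40, 8+36, 18+26, …, 18+4, 36+0) = 44
r[9] = max(4+44, 8+40, 18+36, …, 36+4, 47+0) = 54
Maximum revenue is €54.
Now minimize piece count subject to staying optimal: for each k, pieces[k] = 1 + min over i with p[i]+r[k−i]=r[k] of pieces[k−i].
pieces[6] = 2
pieces[7] = 3
pieces[8] = 3
pieces[9] = 3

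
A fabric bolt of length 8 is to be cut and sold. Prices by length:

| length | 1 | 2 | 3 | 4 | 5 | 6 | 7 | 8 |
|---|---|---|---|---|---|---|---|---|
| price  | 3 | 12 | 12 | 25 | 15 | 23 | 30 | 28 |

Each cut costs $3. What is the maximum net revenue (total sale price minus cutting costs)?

47

Consider every possible first cut. net[k] is the best of p[i]+net[k−i] over all sellable i≤k, charging 3 whenever i<k.
net[1] = 3
net[2] = max(3+3-3, 12+0) = 12
net[3] = max(3+12-3, 12+3-3, 12+0) = 12
net[4] = max(3+12-3, 12+12-3, 12+3-3, 25+0) = 25
net[5] = max(3+25-3, 12+12-3, 12+12-3, 25+3-3, 15+0) = 25
net[6] = max(3+25-3, 12+25-3, 12+12-3, 25+12-3, 15+3-3, 23+0) = 34
net[7] = max(3+34-3, 12+25-3, 12+25-3, …, 23+3-3, 30+0) = 34
net[8] = max(3+34-3, 12+34-3, 12+25-3, …, 30+3-3, 28+0) = 47
One optimal plan: pieces 4 + 4 (1 cut) → $50 − $3 = $47.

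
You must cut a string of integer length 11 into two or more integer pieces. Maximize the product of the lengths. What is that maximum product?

54

Define f[k] = max over 1≤i<k of i · max(k−i, f[k−i]); the inner max lets the remainder stay uncut if that's better.
f[2] = 1·max(1,0) = 1·1 = 1
f[3] = max(1·2, 2·1) = 2
f[4] = max(1·3, 2·2, 3·1) = 4
f[5] = max(1·4, 2·3, 3·2, 4·1) = 6
f[6] = max(1·6, 2·4, 3·3, 4·2, 5·1) = 9
f[7] = max(1·9, 2·6, 3·4, 4·3, 5·2, 6·1) = 12
f[8] = max(1·12, 2·9, 3·6, …, 6·2, 7·1) = 18
f[9] = max(1·18, 2·12, 3·9, …, 7·2, 8·1) = 27
f[10] = max(1·27, 2·18, 3·12, …, 8·2, 9·1) = 36
f[11] = max(1·36, 2·27, 3·18, …, 9·2, 10·1) = 54
One optimal split: 3 + 3 + 3 + 2; product 3·3·3·2 = 54.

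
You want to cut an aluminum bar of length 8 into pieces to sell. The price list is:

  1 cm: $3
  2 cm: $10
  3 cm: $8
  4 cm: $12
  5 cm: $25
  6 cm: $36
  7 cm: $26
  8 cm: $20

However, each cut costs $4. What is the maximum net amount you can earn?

42

Consider every possible first cut. net[k] is the best of p[i]+net[k−i] over all sellable i≤k, charging 4 whenever i<k.
net[1] = 3
net[2] = max(3+3-4, 10+0) = 10
net[3] = max(3+10-4, 10+3-4, 8+0) = 9
net[4] = max(3+9-4, 10+10-4, 8+3-4, 12+0) = 16
net[5] = max(3+16-4, 10+9-4, 8+10-4, 12+3-4, 25+0) = 25
net[6] = max(3+25-4, 10+16-4, 8+9-4, 12+10-4, 25+3-4, 36+0) = 36
net[7] = max(3+36-4, 10+25-4, 8+16-4, …, 36+3-4, 26+0) = 35
net[8] = max(3+35-4, 10+36-4, 8+25-4, …, 26+3-4, 20+0) = 42
One optimal plan: pieces 6 + 2 (1 cut) → $46 − $4 = $42.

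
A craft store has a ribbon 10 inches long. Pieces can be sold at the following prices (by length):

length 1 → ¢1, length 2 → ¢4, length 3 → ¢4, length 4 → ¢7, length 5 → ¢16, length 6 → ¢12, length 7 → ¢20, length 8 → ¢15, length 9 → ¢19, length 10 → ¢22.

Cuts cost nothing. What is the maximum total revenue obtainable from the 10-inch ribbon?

Build R[k] bottom-up: R[k] = max over allowed piece i of (p[i] + R[k−i]).
R[1] = 1
R[2] = max(1+1, 4+0) = 4
R[3] = max(1+4, 4+1, 4+0) = 5
R[4] = max(1+5, 4+4, 4+1, 7+0) = 8
R[5] = max(1+8, 4+5, 4+4, 7+1, 16+0) = 16
R[6] = max(1+16, 4+8, 4+5, 7+4, 16+1, 12+0) = 17
R[7] = max(1+17, 4+16, 4+8, …, 12+1, 20+0) = 20
R[8] = max(1+20, 4+17, 4+16, …, 20+1, 15+0) = 21
R[9] = max(1+21, 4+20, 4+17, …, 15+1, 19+0) = 24
R[10] = max(1+24, 4+21, 4+20, …, 19+1, 22+0) = 32
One optimal cutting: 5 + 5 → ¢16 + ¢16 = ¢32.

32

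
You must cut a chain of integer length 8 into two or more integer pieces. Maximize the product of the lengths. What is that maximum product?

Fill m[k] for k=2..8: at each k try every first piece i and multiply by the better of (k−i) uncut or m[k−i].
m[2] = 1×max(1,0) = 1×1 = 1
m[3] = 1×max(2,1) = 1×2 = 2
m[4] = 2×max(2,1) = 2×2 = 4
m[5] = 2×max(3,2) = 2×3 = 6
m[6] = 3×max(3,2) = 3×3 = 9
m[7] = 2×max(5,6) = 2×6 = 12
m[8] = 2×max(6,9) = 2×9 = 18
One optimal split: 3 + 3 + 2; product 3×3×2 = 18.

18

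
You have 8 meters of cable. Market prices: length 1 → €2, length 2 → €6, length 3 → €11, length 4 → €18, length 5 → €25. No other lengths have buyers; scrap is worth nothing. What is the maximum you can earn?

Let r[k] be the best obtainable value from length k. For each k, try every first piece i and keep the best of price[i] + r[k−i].
r[1] = 2
r[2] = max(2+2, 6+0) = 6
r[3] = max(2+6, 6+2, 11+0) = 11
r[4] = max(2+11, 6+6, 11+2, 18+0) = 18
r[5] = max(2+18, 6+11, 11+6, 18+2, 25+0) = 25
r[6] = max(2+25, 6+18, 11+11, 18+6, 25+2) = 27
r[7] = max(2+27, 6+25, 11+18, 18+11, 25+6) = 31
r[8] = max(2+31, 6+27, 11+25, 18+18, 25+11) = 36
One optimal cutting: 5 + 3 → €36.

36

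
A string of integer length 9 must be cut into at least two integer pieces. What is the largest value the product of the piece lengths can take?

Fill f[k] for k=2..9: at each k try every first piece i and multiply by the better of (k−i) uncut or f[k−i].
f[2] = 1·max(1,0) = 1·1 = 1
f[3] = 1·max(2,1) = 1·2 = 2
f[4] = 2·max(2,1) = 2·2 = 4
f[5] = 2·max(3,2) = 2·3 = 6
f[6] = 3·max(3,2) = 3·3 = 9
f[7] = 2·max(5,6) = 2·6 = 12
f[8] = 2·max(6,9) = 2·9 = 18
f[9] = 3·max(6,9) = 3·9 = 27
One optimal split: 3 + 3 + 3; product 3·3·3 = 27.

27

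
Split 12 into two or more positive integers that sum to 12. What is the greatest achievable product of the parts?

Let m[k] be the best product for length k (with at least one cut). For each first piece i, the rest contributes max(k−i, m[k−i]).
Small cases: m[2]=1, m[3]=2, m[4]=4, m[5]=6, m[6]=9.
m[7] = max(1×9, 2×6, 3×4, 4×3, 5×2, 6×1) = 12
m[8] = max(1×12, 2×9, 3×6, …, 6×2, 7×1) = 18
m[9] = max(1×18, 2×12, 3×9, …, 7×2, 8×1) = 27
m[10] = max(1×27, 2×18, 3×12, …, 8×2, 9×1) = 36
m[11] = max(1×36, 2×27, 3×18, …, 9×2, 10×1) = 54
m[12] = max(1×54, 2×36, 3×27, …, 10×2, 11×1) = 81
One optimal split: 3 + 3 + 3 + 3; product 3×3×3×3 = 81.

81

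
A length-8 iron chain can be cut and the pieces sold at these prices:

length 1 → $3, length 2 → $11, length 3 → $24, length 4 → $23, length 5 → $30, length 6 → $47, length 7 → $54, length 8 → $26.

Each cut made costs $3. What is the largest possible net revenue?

55

Build r[k] bottom-up: r[k] = max over allowed piece i of (p[i] + r[k−i]) − 3 per cut.
r[1] = 3
r[2] = 11
r[3] = 24
r[4] = 24  (first piece 1, then r[3]=24)
r[5] = 32  (first piece 2, then r[3]=24)
r[6] = 47
r[7] = 54
r[8] = 55  (first piece 2, then r[6]=47)
One optimal plan: pieces 6 + 2 (1 cut) → $58 − $3 = $55.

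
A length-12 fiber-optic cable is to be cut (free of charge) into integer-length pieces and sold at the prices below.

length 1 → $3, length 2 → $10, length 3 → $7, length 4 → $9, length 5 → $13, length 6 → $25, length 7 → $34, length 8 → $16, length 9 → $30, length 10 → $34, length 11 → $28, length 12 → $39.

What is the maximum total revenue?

Consider every possible first cut. best[k] is the best of p[i]+best[k−i] over all sellable i≤k.
best[1] = 3
best[2] = 10
best[3] = 13  (first piece 1, then best[2]=10)
best[4] = 20  (first piece 2, then best[2]=10)
best[5] = 23  (first piece 1, then best[4]=20)
best[6] = 30  (first piece 2, then best[4]=20)
best[7] = 34
best[8] = 40  (first piece 2, then best[6]=30)
best[9] = 44  (first piece 2, then best[7]=34)
best[10] = 50  (first piece 2, then best[8]=40)
best[11] = 54  (first piece 2, then best[9]=44)
best[12] = 60  (first piece 2, then best[10]=50)
One optimal cutting: 2 + 2 + 2 + 2 + 2 + 2 → $10 + $10 + $10 + $10 + $10 + $10 = $60.

60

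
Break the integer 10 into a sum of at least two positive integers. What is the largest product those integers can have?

Let prod[k] be the best product for length k (with at least one cut). For each first piece i, the rest contributes max(k−i, prod[k−i]).
Small cases: prod[2]=1.
prod[3] = 1·max(2,1) = 1·2 = 2
prod[4] = 2·max(2,1) = 2·2 = 4
prod[5] = 2·max(3,2) = 2·3 = 6
prod[6] = 3·max(3,2) = 3·3 = 9
prod[7] = 2·max(5,6) = 2·6 = 12
prod[8] = 2·max(6,9) = 2·9 = 18
prod[9] = 3·max(6,9) = 3·9 = 27
prod[10] = 2·max(8,18) = 2·18 = 36
One optimal split: 3 + 3 + 2 + 2; product 3·3·2·2 = 36.

36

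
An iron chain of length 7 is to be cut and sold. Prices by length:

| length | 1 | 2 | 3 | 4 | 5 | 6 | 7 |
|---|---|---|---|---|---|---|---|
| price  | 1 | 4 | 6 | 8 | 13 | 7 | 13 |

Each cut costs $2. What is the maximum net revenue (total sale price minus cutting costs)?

Let r[k] be the best obtainable value from length k. For each k, try every first piece i and keep the best of price[i] + r[k−i] minus the 2 cut fee when i<k.
r[1] = 1
r[2] = max(1+1-2, 4+0) = 4
r[3] = max(1+4-2, 4+1-2, 6+0) = 6
r[4] = max(1+6-2, 4+4-2, 6+1-2, 8+0) = 8
r[5] = max(1+8-2, 4+6-2, 6+4-2, 8+1-2, 13+0) = 13
r[6] = max(1+13-2, 4+8-2, 6+6-2, 8+4-2, 13+1-2, 7+0) = 12
r[7] = max(1+12-2, 4+13-2, 6+8-2, …, 7+1-2, 13+0) = 15
One optimal plan: pieces 5 + 2 (1 cut) → $17 − $2 = $15.

15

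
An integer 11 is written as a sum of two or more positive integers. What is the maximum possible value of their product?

54

Define P[k] = max over 1≤i<k of i · max(k−i, P[k−i]); the inner max lets the remainder stay uncut if that's better.
P[2] = 1·max(1,0) = 1·1 = 1
P[3] = 1·max(2,1) = 1·2 = 2
P[4] = 2·max(2,1) = 2·2 = 4
P[5] = 2·max(3,2) = 2·3 = 6
P[6] = 3·max(3,2) = 3·3 = 9
P[7] = 2·max(5,6) = 2·6 = 12
P[8] = 2·max(6,9) = 2·9 = 18
P[9] = 3·max(6,9) = 3·9 = 27
P[10] = 2·max(8,18) = 2·18 = 36
P[11] = 2·max(9,27) = 2·27 = 54
One optimal split: 3 + 3 + 3 + 2; product 3·3·3·2 = 54.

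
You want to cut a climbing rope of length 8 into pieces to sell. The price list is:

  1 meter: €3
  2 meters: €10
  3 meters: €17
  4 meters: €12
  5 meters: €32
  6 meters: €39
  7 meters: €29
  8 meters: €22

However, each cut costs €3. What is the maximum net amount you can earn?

46

Consider every possible first cut. v[k] is the best of p[i]+v[k−i] over all sellable i≤k, charging 3 whenever i<k.
v[1] = 3
v[2] = 10
v[3] = 17
v[4] = 17  (first piece 1, then v[3]=17)
v[5] = 32
v[6] = 39
v[7] = 39  (first piece 1, then v[6]=39)
v[8] = 46  (first piece 2, then v[6]=39)
One optimal plan: pieces 6 + 2 (1 cut) → €49 − €3 = €46.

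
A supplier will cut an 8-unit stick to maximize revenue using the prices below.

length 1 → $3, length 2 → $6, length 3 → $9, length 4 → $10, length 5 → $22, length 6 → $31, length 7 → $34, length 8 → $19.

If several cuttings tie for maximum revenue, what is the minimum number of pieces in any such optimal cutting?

2

Let r[k] be the best obtainable value from length k. For each k, try every first piece i and keep the best of price[i] + r[k−i].
r[1] = 3
r[2] = 6  (first piece 1, then r[1]=3)
r[3] = 9  (first piece 1, then r[2]=6)
r[4] = 12  (first piece 1, then r[3]=9)
r[5] = 22
r[6] = 31
r[7] = 34  (first piece 1, then r[6]=31)
r[8] = 37  (first piece 1, then r[7]=34)
Maximum revenue is $37.
Now minimize piece count subject to staying optimal: for each k, pieces[k] = 1 + min over i with p[i]+r[k−i]=r[k] of pieces[k−i].
pieces[5] = 1
pieces[6] = 1
pieces[7] = 1
pieces[8] = 2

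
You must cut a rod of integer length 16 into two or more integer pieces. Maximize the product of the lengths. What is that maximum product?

324

Define g[k] = max over 1≤i<k of i · max(k−i, g[k−i]); the inner max lets the remainder stay uncut if that's better.
g[2] = 1×max(1,0) = 1×1 = 1
g[3] = 1×max(2,1) = 1×2 = 2
g[4] = 2×max(2,1) = 2×2 = 4
g[5] = 2×max(3,2) = 2×3 = 6
g[6] = 3×max(3,2) = 3×3 = 9
g[7] = 2×max(5,6) = 2×6 = 12
g[8] = 2×max(6,9) = 2×9 = 18
g[9] = 3×max(6,9) = 3×9 = 27
g[10] = 2×max(8,18) = 2×18 = 36
g[11] = 2×max(9,27) = 2×27 = 54
g[12] = 3×max(9,27) = 3×27 = 81
g[13] = 2×max(11,54) = 2×54 = 108
g[14] = 2×max(12,81) = 2×81 = 162
g[15] = 3×max(12,81) = 3×81 = 243
g[16] = 2×max(14,162) = 2×162 = 324
One optimal split: 3 + 3 + 3 + 3 + 2 + 2; product 3×3×3×3×2×2 = 324.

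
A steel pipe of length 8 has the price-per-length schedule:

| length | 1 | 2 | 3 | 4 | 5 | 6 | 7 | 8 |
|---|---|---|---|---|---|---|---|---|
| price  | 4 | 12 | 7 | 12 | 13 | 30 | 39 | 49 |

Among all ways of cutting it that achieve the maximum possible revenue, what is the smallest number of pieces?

Let r[k] be the best obtainable value from length k. For each k, try every first piece i and keep the best of price[i] + r[k−i].
r[1] = 4
r[2] = 12
r[3] = 16  (first piece 1, then r[2]=12)
r[4] = 24  (first piece 2, then r[2]=12)
r[5] = 28  (first piece 1, then r[4]=24)
r[6] = 36  (first piece 2, then r[4]=24)
r[7] = 40  (first piece 1, then r[6]=36)
r[8] = 49
Maximum revenue is $49.
Now minimize piece count subject to staying optimal: for each k, pieces[k] = 1 + min over i with p[i]+r[k−i]=r[k] of pieces[k−i].
pieces[5] = 3
pieces[6] = 3
pieces[7] = 4
pieces[8] = 1

1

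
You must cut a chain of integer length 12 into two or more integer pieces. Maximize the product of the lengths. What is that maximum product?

Let prod[k] be the best product for length k (with at least one cut). For each first piece i, the rest contributes max(k−i, prod[k−i]).
prod[2] = 1×max(1,0) = 1×1 = 1
prod[3] = 1×max(2,1) = 1×2 = 2
prod[4] = 2×max(2,1) = 2×2 = 4
prod[5] = 2×max(3,2) = 2×3 = 6
prod[6] = 3×max(3,2) = 3×3 = 9
prod[7] = 2×max(5,6) = 2×6 = 12
prod[8] = 2×max(6,9) = 2×9 = 18
prod[9] = 3×max(6,9) = 3×9 = 27
prod[10] = 2×max(8,18) = 2×18 = 36
prod[11] = 2×max(9,27) = 2×27 = 54
prod[12] = 3×max(9,27) = 3×27 = 81
One optimal split: 3 + 3 + 3 + 3; product 3×3×3×3 = 81.

81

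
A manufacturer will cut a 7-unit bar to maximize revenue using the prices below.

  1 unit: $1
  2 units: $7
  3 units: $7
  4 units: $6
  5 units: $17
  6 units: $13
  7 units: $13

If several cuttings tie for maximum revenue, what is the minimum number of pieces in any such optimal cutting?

2

Build r[k] bottom-up: r[k] = max over allowed piece i of (p[i] + r[k−i]).
r[1] = 1
r[2] = 7
r[3] = 8  (first piece 1, then r[2]=7)
r[4] = 14  (first piece 2, then r[2]=7)
r[5] = 17
r[6] = 21  (first piece 2, then r[4]=14)
r[7] = 24  (first piece 2, then r[5]=17)
Maximum revenue is $24.
Now minimize piece count subject to staying optimal: for each k, pieces[k] = 1 + min over i with p[i]+r[k−i]=r[k] of pieces[k−i].
pieces[4] = 2
pieces[5] = 1
pieces[6] = 3
pieces[7] = 2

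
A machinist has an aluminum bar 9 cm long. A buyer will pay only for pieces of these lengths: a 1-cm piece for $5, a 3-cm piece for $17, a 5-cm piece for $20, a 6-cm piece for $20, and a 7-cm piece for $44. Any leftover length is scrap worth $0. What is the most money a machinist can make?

54

Let best[k] be the best obtainable value from length k. For each k, try every first piece i and keep the best of price[i] + best[k−i].
best[1] = 5
best[2] = 10  (first piece 1, then best[1]=5)
best[3] = 17
best[4] = 22  (first piece 1, then best[3]=17)
best[5] = 27  (first piece 1, then best[4]=22)
best[6] = 34  (first piece 3, then best[3]=17)
best[7] = 44
best[8] = 49  (first piece 1, then best[7]=44)
best[9] = 54  (first piece 1, then best[8]=49)
One optimal cutting: 7 + 1 + 1 → $54.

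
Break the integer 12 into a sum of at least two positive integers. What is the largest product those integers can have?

81

Let m[k] be the best product for length k (with at least one cut). For each first piece i, the rest contributes max(k−i, m[k−i]).
Small cases: m[2]=1, m[3]=2, m[4]=4, m[5]=6, m[6]=9.
m[7] = 2×max(5,6) = 2×6 = 12
m[8] = 2×max(6,9) = 2×9 = 18
m[9] = 3×max(6,9) = 3×9 = 27
m[10] = 2×max(8,18) = 2×18 = 36
m[11] = 2×max(9,27) = 2×27 = 54
m[12] = 3×max(9,27) = 3×27 = 81
One optimal split: 3 + 3 + 3 + 3; product 3×3×3×3 = 81.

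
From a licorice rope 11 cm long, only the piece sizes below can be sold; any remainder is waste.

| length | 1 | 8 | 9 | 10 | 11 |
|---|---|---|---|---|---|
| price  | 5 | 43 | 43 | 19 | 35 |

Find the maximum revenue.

Consider every possible first cut. best[k] is the best of p[i]+best[k−i] over all sellable i≤k.
best[1] = 5
best[2] = 10  (first piece 1, then best[1]=5)
best[3] = 15  (first piece 1, then best[2]=10)
best[4] = 20  (first piece 1, then best[3]=15)
best[5] = 25  (first piece 1, then best[4]=20)
best[6] = 30  (first piece 1, then best[5]=25)
best[7] = 35  (first piece 1, then best[6]=30)
best[8] = max(5+35, 43+0) = 43
best[9] = max(5+43, 43+5, 43+0) = 48
best[10] = max(5+48, 43+10, 43+5, 19+0) = 53
best[11] = max(5+53, 43+15, 43+10, 19+5, 35+0) = 58
One optimal cutting: 8 + 1 + 1 + 1 → ¢58.

58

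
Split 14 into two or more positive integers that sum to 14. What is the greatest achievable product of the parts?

162

Fill g[k] for k=2..14: at each k try every first piece i and multiply by the better of (k−i) uncut or g[k−i].
g[2] = 1·max(1,0) = 1·1 = 1
g[3] = max(1·2, 2·1) = 2
g[4] = max(1·3, 2·2, 3·1) = 4
g[5] = max(1·4, 2·3, 3·2, 4·1) = 6
g[6] = max(1·6, 2·4, 3·3, 4·2, 5·1) = 9
g[7] = max(1·9, 2·6, 3·4, 4·3, 5·2, 6·1) = 12
g[8] = max(1·12, 2·9, 3·6, …, 6·2, 7·1) = 18
g[9] = max(1·18, 2·12, 3·9, …, 7·2, 8·1) = 27
g[10] = max(1·27, 2·18, 3·12, …, 8·2, 9·1) = 36
g[11] = max(1·36, 2·27, 3·18, …, 9·2, 10·1) = 54
g[12] = max(1·54, 2·36, 3·27, …, 10·2, 11·1) = 81
g[13] = max(1·81, 2·54, 3·36, …, 11·2, 12·1) = 108
g[14] = max(1·108, 2·81, 3·54, …, 12·2, 13·1) = 162
One optimal split: 3 + 3 + 3 + 3 + 2; product 3·3·3·3·2 = 162.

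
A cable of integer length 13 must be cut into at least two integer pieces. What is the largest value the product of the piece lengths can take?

Let m[k] be the best product for length k (with at least one cut). For each first piece i, the rest contributes max(k−i, m[k−i]).
m[2] = 1×max(1,0) = 1×1 = 1
m[3] = 1×max(2,1) = 1×2 = 2
m[4] = 2×max(2,1) = 2×2 = 4
m[5] = 2×max(3,2) = 2×3 = 6
m[6] = 3×max(3,2) = 3×3 = 9
m[7] = 2×max(5,6) = 2×6 = 12
m[8] = 2×max(6,9) = 2×9 = 18
m[9] = 3×max(6,9) = 3×9 = 27
m[10] = 2×max(8,18) = 2×18 = 36
m[11] = 2×max(9,27) = 2×27 = 54
m[12] = 3×max(9,27) = 3×27 = 81
m[13] = 2×max(11,54) = 2×54 = 108
One optimal split: 3 + 3 + 3 + 2 + 2; product 3×3×3×2×2 = 108.

108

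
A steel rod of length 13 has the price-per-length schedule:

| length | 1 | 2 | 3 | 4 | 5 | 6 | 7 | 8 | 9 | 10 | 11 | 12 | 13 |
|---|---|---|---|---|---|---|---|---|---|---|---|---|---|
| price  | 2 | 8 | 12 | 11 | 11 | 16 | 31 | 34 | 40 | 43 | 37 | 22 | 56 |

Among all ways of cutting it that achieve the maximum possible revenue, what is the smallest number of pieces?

1

Let r[k] be the best obtainable value from length k. For each k, try every first piece i and keep the best of price[i] + r[k−i].
r[1] = 2
r[2] = max(2+2, 8+0) = 8
r[3] = max(2+8, 8+2, 12+0) = 12
r[4] = max(2+12, 8+8, 12+2, 11+0) = 16
r[5] = max(2+16, 8+12, 12+8, 11+2, 11+0) = 20
r[6] = max(2+20, 8+16, 12+12, 11+8, 11+2, 16+0) = 24
r[7] = max(2+24, 8+20, 12+16, …, 16+2, 31+0) = 31
r[8] = max(2+31, 8+24, 12+20, …, 31+2, 34+0) = 34
r[9] = max(2+34, 8+31, 12+24, …, 34+2, 40+0) = 40
r[10] = max(2+40, 8+34, 12+31, …, 40+2, 43+0) = 43
r[11] = max(2+43, 8+40, 12+34, …, 43+2, 37+0) = 48
r[12] = max(2+48, 8+43, 12+40, …, 37+2, 22+0) = 52
r[13] = max(2+52, 8+48, 12+43, …, 22+2, 56+0) = 56
Maximum revenue is $56.
Now minimize piece count subject to staying optimal: for each k, pieces[k] = 1 + min over i with p[i]+r[k−i]=r[k] of pieces[k−i].
pieces[10] = 1
pieces[11] = 2
pieces[12] = 2
pieces[13] = 1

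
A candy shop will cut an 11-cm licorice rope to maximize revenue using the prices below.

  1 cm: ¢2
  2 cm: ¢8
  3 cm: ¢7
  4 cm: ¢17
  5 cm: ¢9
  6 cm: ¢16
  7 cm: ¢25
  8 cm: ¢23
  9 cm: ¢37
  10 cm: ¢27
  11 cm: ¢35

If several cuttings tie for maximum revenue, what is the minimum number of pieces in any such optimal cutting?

Let r[k] be the best obtainable value from length k. For each k, try every first piece i and keep the best of price[i] + r[k−i].
r[1] = 2
r[2] = max(2+2, 8+0) = 8
r[3] = max(2+8, 8+2, 7+0) = 10
r[4] = max(2+10, 8+8, 7+2, 17+0) = 17
r[5] = max(2+17, 8+10, 7+8, 17+2, 9+0) = 19
r[6] = max(2+19, 8+17, 7+10, 17+8, 9+2, 16+0) = 25
r[7] = max(2+25, 8+19, 7+17, …, 16+2, 25+0) = 27
r[8] = max(2+27, 8+25, 7+19, …, 25+2, 23+0) = 34
r[9] = max(2+34, 8+27, 7+25, …, 23+2, 37+0) = 37
r[10] = max(2+37, 8+34, 7+27, …, 37+2, 27+0) = 42
r[11] = max(2+42, 8+37, 7+34, …, 27+2, 35+0) = 45
Maximum revenue is ¢45.
Now minimize piece count subject to staying optimal: for each k, pieces[k] = 1 + min over i with p[i]+r[k−i]=r[k] of pieces[k−i].
pieces[8] = 2
pieces[9] = 1
pieces[10] = 3
pieces[11] = 2

2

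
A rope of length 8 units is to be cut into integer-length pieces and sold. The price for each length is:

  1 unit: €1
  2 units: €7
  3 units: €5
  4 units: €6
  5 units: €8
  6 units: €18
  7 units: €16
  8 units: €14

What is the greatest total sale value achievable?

Let v[k] be the best obtainable value from length k. For each k, try every first piece i and keep the best of price[i] + v[k−i].
v[1] = 1
v[2] = 7
v[3] = 8  (first piece 1, then v[2]=7)
v[4] = 14  (first piece 2, then v[2]=7)
v[5] = 15  (first piece 1, then v[4]=14)
v[6] = 21  (first piece 2, then v[4]=14)
v[7] = 22  (first piece 1, then v[6]=21)
v[8] = 28  (first piece 2, then v[6]=21)
One optimal cutting: 2 + 2 + 2 + 2 → €7 + €7 + €7 + €7 = €28.

28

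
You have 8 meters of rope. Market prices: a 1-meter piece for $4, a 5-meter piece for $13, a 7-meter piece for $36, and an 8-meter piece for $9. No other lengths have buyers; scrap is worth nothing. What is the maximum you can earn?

40

Let f[k] be the best obtainable value from length k. For each k, try every first piece i and keep the best of price[i] + f[k−i].
f[1] = 4
f[2] = 8  (first piece 1, then f[1]=4)
f[3] = 12  (first piece 1, then f[2]=8)
f[4] = 16  (first piece 1, then f[3]=12)
f[5] = max(4+16, 13+0) = 20
f[6] = max(4+20, 13+4) = 24
f[7] = max(4+24, 13+8, 36+0) = 36
f[8] = max(4+36, 13+12, 36+4, 9+0) = 40
One optimal cutting: 7 + 1 → $40.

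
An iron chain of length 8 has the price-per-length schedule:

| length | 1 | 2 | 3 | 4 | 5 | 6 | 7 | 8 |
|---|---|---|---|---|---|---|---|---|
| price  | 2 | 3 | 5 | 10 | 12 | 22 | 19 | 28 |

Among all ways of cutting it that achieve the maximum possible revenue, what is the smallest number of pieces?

Consider every possible first cut. r[k] is the best of p[i]+r[k−i] over all sellable i≤k.
r[1] = 2
r[2] = max(2+2, 3+0) = 4
r[3] = max(2+4, 3+2, 5+0) = 6
r[4] = max(2+6, 3+4, 5+2, 10+0) = 10
r[5] = max(2+10, 3+6, 5+4, 10+2, 12+0) = 12
r[6] = max(2+12, 3+10, 5+6, 10+4, 12+2, 22+0) = 22
r[7] = max(2+22, 3+12, 5+10, …, 22+2, 19+0) = 24
r[8] = max(2+24, 3+22, 5+12, …, 19+2, 28+0) = 28
Maximum revenue is $28.
Now minimize piece count subject to staying optimal: for each k, pieces[k] = 1 + min over i with p[i]+r[k−i]=r[k] of pieces[k−i].
pieces[5] = 1
pieces[6] = 1
pieces[7] = 2
pieces[8] = 1

1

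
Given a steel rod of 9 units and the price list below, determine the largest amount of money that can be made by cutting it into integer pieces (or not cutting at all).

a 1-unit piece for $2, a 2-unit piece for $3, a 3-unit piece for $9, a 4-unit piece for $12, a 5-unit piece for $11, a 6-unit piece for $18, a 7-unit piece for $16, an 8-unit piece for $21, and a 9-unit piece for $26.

27

Consider every possible first cut. v[k] is the best of p[i]+v[k−i] over all sellable i≤k.
v[1] = 2
v[2] = max(2+2, 3+0) = 4
v[3] = max(2+4, 3+2, 9+0) = 9
v[4] = max(2+9, 3+4, 9+2, 12+0) = 12
v[5] = max(2+12, 3+9, 9+4, 12+2, 11+0) = 14
v[6] = max(2+14, 3+12, 9+9, 12+4, 11+2, 18+0) = 18
v[7] = max(2+18, 3+14, 9+12, …, 18+2, 16+0) = 21
v[8] = max(2+21, 3+18, 9+14, …, 16+2, 21+0) = 24
v[9] = max(2+24, 3+21, 9+18, …, 21+2, 26+0) = 27
One optimal cutting: 3 + 3 + 3 → $9 + $9 + $9 = $27.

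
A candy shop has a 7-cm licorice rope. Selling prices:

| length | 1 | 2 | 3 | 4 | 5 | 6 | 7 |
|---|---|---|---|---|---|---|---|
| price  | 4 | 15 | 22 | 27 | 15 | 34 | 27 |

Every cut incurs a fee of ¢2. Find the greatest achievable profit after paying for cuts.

Let net[k] be the best obtainable value from length k. For each k, try every first piece i and keep the best of price[i] + net[k−i] minus the 2 cut fee when i<k.
net[1] = 4
net[2] = max(4+4-2, 15+0) = 15
net[3] = max(4+15-2, 15+4-2, 22+0) = 22
net[4] = max(4+22-2, 15+15-2, 22+4-2, 27+0) = 28
net[5] = max(4+28-2, 15+22-2, 22+15-2, 27+4-2, 15+0) = 35
net[6] = max(4+35-2, 15+28-2, 22+22-2, 27+15-2, 15+4-2, 34+0) = 42
net[7] = max(4+42-2, 15+35-2, 22+28-2, …, 34+4-2, 27+0) = 48
One optimal plan: pieces 3 + 2 + 2 (2 cuts) → ¢52 − ¢4 = ¢48.

48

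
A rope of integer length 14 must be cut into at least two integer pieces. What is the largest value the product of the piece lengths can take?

Define P[k] = max over 1≤i<k of i · max(k−i, P[k−i]); the inner max lets the remainder stay uncut if that's better.
P[2] = 1*max(1,0) = 1*1 = 1
P[3] = 1*max(2,1) = 1*2 = 2
P[4] = 2*max(2,1) = 2*2 = 4
P[5] = 2*max(3,2) = 2*3 = 6
P[6] = 3*max(3,2) = 3*3 = 9
P[7] = 2*max(5,6) = 2*6 = 12
P[8] = 2*max(6,9) = 2*9 = 18
P[9] = 3*max(6,9) = 3*9 = 27
P[10] = 2*max(8,18) = 2*18 = 36
P[11] = 2*max(9,27) = 2*27 = 54
P[12] = 3*max(9,27) = 3*27 = 81
P[13] = 2*max(11,54) = 2*54 = 108
P[14] = 2*max(12,81) = 2*81 = 162
One optimal split: 3 + 3 + 3 + 3 + 2; product 3*3*3*3*2 = 162.

162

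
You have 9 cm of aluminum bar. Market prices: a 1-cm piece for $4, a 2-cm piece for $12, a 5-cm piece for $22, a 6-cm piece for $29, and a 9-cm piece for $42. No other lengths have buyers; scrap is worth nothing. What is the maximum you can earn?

52

Build r[k] bottom-up: r[k] = max over allowed piece i of (p[i] + r[k−i]).
r[1] = 4
r[2] = 12
r[3] = 16  (first piece 1, then r[2]=12)
r[4] = 24  (first piece 2, then r[2]=12)
r[5] = 28  (first piece 1, then r[4]=24)
r[6] = 36  (first piece 2, then r[4]=24)
r[7] = 40  (first piece 1, then r[6]=36)
r[8] = 48  (first piece 2, then r[6]=36)
r[9] = 52  (first piece 1, then r[8]=48)
One optimal cutting: 2 + 2 + 2 + 2 + 1 → $52.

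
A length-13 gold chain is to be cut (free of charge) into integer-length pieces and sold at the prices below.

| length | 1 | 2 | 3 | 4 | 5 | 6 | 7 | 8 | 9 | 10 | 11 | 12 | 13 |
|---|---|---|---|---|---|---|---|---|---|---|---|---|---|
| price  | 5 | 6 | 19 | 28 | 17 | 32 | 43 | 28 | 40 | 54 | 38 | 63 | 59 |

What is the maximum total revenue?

Let r[k] be the best obtainable value from length k. For each k, try every first piece i and keep the best of price[i] + r[k−i].
r[1] = 5
r[2] = max(5+5, 6+0) = 10
r[3] = max(5+10, 6+5, 19+0) = 19
r[4] = max(5+19, 6+10, 19+5, 28+0) = 28
r[5] = max(5+28, 6+19, 19+10, 28+5, 17+0) = 33
r[6] = max(5+33, 6+28, 19+19, 28+10, 17+5, 32+0) = 38
r[7] = max(5+38, 6+33, 19+28, …, 32+5, 43+0) = 47
r[8] = max(5+47, 6+38, 19+33, …, 43+5, 28+0) = 56
r[9] = max(5+56, 6+47, 19+38, …, 28+5, 40+0) = 61
r[10] = max(5+61, 6+56, 19+47, …, 40+5, 54+0) = 66
r[11] = max(5+66, 6+61, 19+56, …, 54+5, 38+0) = 75
r[12] = max(5+75, 6+66, 19+61, …, 38+5, 63+0) = 84
r[13] = max(5+84, 6+75, 19+66, …, 63+5, 59+0) = 89
One optimal cutting: 4 + 4 + 4 + 1 → $28 + $28 + $28 + $5 = $89.

89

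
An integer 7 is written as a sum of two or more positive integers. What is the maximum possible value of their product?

12

Define prod[k] = max over 1≤i<k of i · max(k−i, prod[k−i]); the inner max lets the remainder stay uncut if that's better.
prod[2] = 1×max(1,0) = 1×1 = 1
prod[3] = 1×max(2,1) = 1×2 = 2
prod[4] = 2×max(2,1) = 2×2 = 4
prod[5] = 2×max(3,2) = 2×3 = 6
prod[6] = 3×max(3,2) = 3×3 = 9
prod[7] = 2×max(5,6) = 2×6 = 12
One optimal split: 3 + 2 + 2; product 3×2×2 = 12.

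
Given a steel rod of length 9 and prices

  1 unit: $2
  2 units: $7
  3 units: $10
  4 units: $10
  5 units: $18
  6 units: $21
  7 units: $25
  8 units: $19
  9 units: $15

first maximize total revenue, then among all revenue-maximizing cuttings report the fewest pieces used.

Build r[k] bottom-up: r[k] = max over allowed piece i of (p[i] + r[k−i]).
r[1] = 2
r[2] = max(2+2, 7+0) = 7
r[3] = max(2+7, 7+2, 10+0) = 10
r[4] = max(2+10, 7+7, 10+2, 10+0) = 14
r[5] = max(2+14, 7+10, 10+7, 10+2, 18+0) = 18
r[6] = max(2+18, 7+14, 10+10, 10+7, 18+2, 21+0) = 21
r[7] = max(2+21, 7+18, 10+14, …, 21+2, 25+0) = 25
r[8] = max(2+25, 7+21, 10+18, …, 25+2, 19+0) = 28
r[9] = max(2+28, 7+25, 10+21, …, 19+2, 15+0) = 32
Maximum revenue is $32.
Now minimize piece count subject to staying optimal: for each k, pieces[k] = 1 + min over i with p[i]+r[k−i]=r[k] of pieces[k−i].
pieces[6] = 1
pieces[7] = 1
pieces[8] = 2
pieces[9] = 2

2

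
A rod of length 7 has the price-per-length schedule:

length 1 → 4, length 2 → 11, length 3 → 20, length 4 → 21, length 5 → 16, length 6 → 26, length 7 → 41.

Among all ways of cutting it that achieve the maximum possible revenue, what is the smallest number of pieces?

Let r[k] be the best obtainable value from length k. For each k, try every first piece i and keep the best of price[i] + r[k−i].
r[1] = 4
r[2] = 11
r[3] = 20
r[4] = 24  (first piece 1, then r[3]=20)
r[5] = 31  (first piece 2, then r[3]=20)
r[6] = 40  (first piece 3, then r[3]=20)
r[7] = 44  (first piece 1, then r[6]=40)
Maximum revenue is 44.
Now minimize piece count subject to staying optimal: for each k, pieces[k] = 1 + min over i with p[i]+r[k−i]=r[k] of pieces[k−i].
pieces[4] = 2
pieces[5] = 2
pieces[6] = 2
pieces[7] = 3

3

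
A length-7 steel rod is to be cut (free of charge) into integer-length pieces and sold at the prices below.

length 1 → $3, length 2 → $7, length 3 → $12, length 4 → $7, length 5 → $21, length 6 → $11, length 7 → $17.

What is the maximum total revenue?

28

Build R[k] bottom-up: R[k] = max over allowed piece i of (p[i] + R[k−i]).
R[1] = 3
R[2] = 7
R[3] = 12
R[4] = 15  (first piece 1, then R[3]=12)
R[5] = 21
R[6] = 24  (first piece 1, then R[5]=21)
R[7] = 28  (first piece 2, then R[5]=21)
One optimal cutting: 5 + 2 → $21 + $7 = $28.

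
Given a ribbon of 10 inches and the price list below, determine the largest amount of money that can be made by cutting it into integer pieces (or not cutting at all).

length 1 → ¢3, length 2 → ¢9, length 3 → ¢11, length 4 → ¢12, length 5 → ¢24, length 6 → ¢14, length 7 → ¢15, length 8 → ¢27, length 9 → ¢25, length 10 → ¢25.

Build r[k] bottom-up: r[k] = max over allowed piece i of (p[i] + r[k−i]).
r[1] = 3
r[2] = 9
r[3] = 12  (first piece 1, then r[2]=9)
r[4] = 18  (first piece 2, then r[2]=9)
r[5] = 24
r[6] = 27  (first piece 1, then r[5]=24)
r[7] = 33  (first piece 2, then r[5]=24)
r[8] = 36  (first piece 1, then r[7]=33)
r[9] = 42  (first piece 2, then r[7]=33)
r[10] = 48  (first piece 5, then r[5]=24)
One optimal cutting: 5 + 5 → ¢24 + ¢24 = ¢48.

48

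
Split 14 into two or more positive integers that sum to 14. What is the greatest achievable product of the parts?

Let g[k] be the best product for length k (with at least one cut). For each first piece i, the rest contributes max(k−i, g[k−i]).
Small cases: g[2]=1, g[3]=2, g[4]=4, g[5]=6, g[6]=9, g[7]=12, g[8]=18.
g[9] = max(1·18, 2·12, 3·9, …, 7·2, 8·1) = 27
g[10] = max(1·27, 2·18, 3·12, …, 8·2, 9·1) = 36
g[11] = max(1·36, 2·27, 3·18, …, 9·2, 10·1) = 54
g[12] = max(1·54, 2·36, 3·27, …, 10·2, 11·1) = 81
g[13] = max(1·81, 2·54, 3·36, …, 11·2, 12·1) = 108
g[14] = max(1·108, 2·81, 3·54, …, 12·2, 13·1) = 162
One optimal split: 3 + 3 + 3 + 3 + 2; product 3·3·3·3·2 = 162.

162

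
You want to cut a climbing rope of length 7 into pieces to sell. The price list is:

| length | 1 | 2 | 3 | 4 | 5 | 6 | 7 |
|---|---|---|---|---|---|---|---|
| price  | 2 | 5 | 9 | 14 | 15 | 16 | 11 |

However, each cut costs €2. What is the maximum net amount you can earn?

Build net[k] bottom-up: net[k] = max over allowed piece i of (p[i] + net[k−i]) − 2 per cut.
net[1] = 2
net[2] = 5
net[3] = 9
net[4] = 14
net[5] = 15
net[6] = 17  (first piece 2, then net[4]=14)
net[7] = 21  (first piece 3, then net[4]=14)
One optimal plan: pieces 4 + 3 (1 cut) → €23 − €2 = €21.

21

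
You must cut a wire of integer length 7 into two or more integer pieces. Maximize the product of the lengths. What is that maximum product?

12

Define prod[k] = max over 1≤i<k of i · max(k−i, prod[k−i]); the inner max lets the remainder stay uncut if that's better.
prod[2] = 1×max(1,0) = 1×1 = 1
prod[3] = 1×max(2,1) = 1×2 = 2
prod[4] = 2×max(2,1) = 2×2 = 4
prod[5] = 2×max(3,2) = 2×3 = 6
prod[6] = 3×max(3,2) = 3×3 = 9
prod[7] = 2×max(5,6) = 2×6 = 12
One optimal split: 3 + 2 + 2; product 3×2×2 = 12.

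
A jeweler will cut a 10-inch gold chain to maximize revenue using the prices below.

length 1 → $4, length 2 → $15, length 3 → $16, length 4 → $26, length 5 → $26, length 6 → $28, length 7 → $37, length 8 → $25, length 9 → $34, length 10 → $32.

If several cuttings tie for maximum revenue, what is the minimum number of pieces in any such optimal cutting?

5

Let r[k] be the best obtainable value from length k. For each k, try every first piece i and keep the best of price[i] + r[k−i].
r[1] = 4
r[2] = 15
r[3] = 19  (first piece 1, then r[2]=15)
r[4] = 30  (first piece 2, then r[2]=15)
r[5] = 34  (first piece 1, then r[4]=30)
r[6] = 45  (first piece 2, then r[4]=30)
r[7] = 49  (first piece 1, then r[6]=45)
r[8] = 60  (first piece 2, then r[6]=45)
r[9] = 64  (first piece 1, then r[8]=60)
r[10] = 75  (first piece 2, then r[8]=60)
Maximum revenue is $75.
Now minimize piece count subject to staying optimal: for each k, pieces[k] = 1 + min over i with p[i]+r[k−i]=r[k] of pieces[k−i].
pieces[7] = 4
pieces[8] = 4
pieces[9] = 5
pieces[10] = 5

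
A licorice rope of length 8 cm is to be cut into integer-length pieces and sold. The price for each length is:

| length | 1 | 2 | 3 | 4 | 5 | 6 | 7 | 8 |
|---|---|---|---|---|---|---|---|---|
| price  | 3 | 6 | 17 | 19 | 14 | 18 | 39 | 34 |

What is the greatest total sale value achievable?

42

Build R[k] bottom-up: R[k] = max over allowed piece i of (p[i] + R[k−i]).
R[1] = 3
R[2] = max(3+3, 6+0) = 6
R[3] = max(3+6, 6+3, 17+0) = 17
R[4] = max(3+17, 6+6, 17+3, 19+0) = 20
R[5] = max(3+20, 6+17, 17+6, 19+3, 14+0) = 23
R[6] = max(3+23, 6+20, 17+17, 19+6, 14+3, 18+0) = 34
R[7] = max(3+34, 6+23, 17+20, …, 18+3, 39+0) = 39
R[8] = max(3+39, 6+34, 17+23, …, 39+3, 34+0) = 42
One optimal cutting: 7 + 1 → ¢39 + ¢3 = ¢42.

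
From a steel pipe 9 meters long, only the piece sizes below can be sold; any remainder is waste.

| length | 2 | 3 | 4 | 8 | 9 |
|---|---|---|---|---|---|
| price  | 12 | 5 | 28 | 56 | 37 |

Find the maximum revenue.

Let best[k] be the best obtainable value from length k. For each k, try every first piece i and keep the best of price[i] + best[k−i].
best[1] = 0
best[2] = 12
best[3] = 12
best[4] = 28
best[5] = 28
best[6] = 40  (first piece 2, then best[4]=28)
best[7] = 40
best[8] = 56  (first piece 4, then best[4]=28)
best[9] = 56
One optimal cutting: pieces 4 + 4 with 1 meter of scrap → $56.

56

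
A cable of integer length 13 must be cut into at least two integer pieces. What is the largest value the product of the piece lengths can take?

108

Let P[k] be the best product for length k (with at least one cut). For each first piece i, the rest contributes max(k−i, P[k−i]).
P[2] = 1×max(1,0) = 1×1 = 1
P[3] = max(1×2, 2×1) = 2
P[4] = max(1×3, 2×2, 3×1) = 4
P[5] = max(1×4, 2×3, 3×2, 4×1) = 6
P[6] = max(1×6, 2×4, 3×3, 4×2, 5×1) = 9
P[7] = max(1×9, 2×6, 3×4, 4×3, 5×2, 6×1) = 12
P[8] = max(1×12, 2×9, 3×6, …, 6×2, 7×1) = 18
P[9] = max(1×18, 2×12, 3×9, …, 7×2, 8×1) = 27
P[10] = max(1×27, 2×18, 3×12, …, 8×2, 9×1) = 36
P[11] = max(1×36, 2×27, 3×18, …, 9×2, 10×1) = 54
P[12] = max(1×54, 2×36, 3×27, …, 10×2, 11×1) = 81
P[13] = max(1×81, 2×54, 3×36, …, 11×2, 12×1) = 108
One optimal split: 3 + 3 + 3 + 2 + 2; product 3×3×3×2×2 = 108.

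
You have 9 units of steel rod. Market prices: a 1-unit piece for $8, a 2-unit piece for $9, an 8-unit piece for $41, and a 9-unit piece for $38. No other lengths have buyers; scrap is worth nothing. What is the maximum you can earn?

Consider every possible first cut. f[k] is the best of p[i]+f[k−i] over all sellable i≤k.
f[1] = 8
f[2] = 16  (first piece 1, then f[1]=8)
f[3] = 24  (first piece 1, then f[2]=16)
f[4] = 32  (first piece 1, then f[3]=24)
f[5] = 40  (first piece 1, then f[4]=32)
f[6] = 48  (first piece 1, then f[5]=40)
f[7] = 56  (first piece 1, then f[6]=48)
f[8] = 64  (first piece 1, then f[7]=56)
f[9] = 72  (first piece 1, then f[8]=64)
One optimal cutting: 1 + 1 + 1 + 1 + 1 + 1 + 1 + 1 + 1 → $72.

72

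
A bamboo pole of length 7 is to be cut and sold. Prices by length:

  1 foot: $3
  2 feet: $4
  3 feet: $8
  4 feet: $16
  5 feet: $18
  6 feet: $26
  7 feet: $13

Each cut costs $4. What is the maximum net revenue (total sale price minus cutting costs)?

25

Let v[k] be the best obtainable value from length k. For each k, try every first piece i and keep the best of price[i] + v[k−i] minus the 4 cut fee when i<k.
v[1] = 3
v[2] = 4
v[3] = 8
v[4] = 16
v[5] = 18
v[6] = 26
v[7] = 25  (first piece 1, then v[6]=26)
One optimal plan: pieces 6 + 1 (1 cut) → $29 − $4 = $25.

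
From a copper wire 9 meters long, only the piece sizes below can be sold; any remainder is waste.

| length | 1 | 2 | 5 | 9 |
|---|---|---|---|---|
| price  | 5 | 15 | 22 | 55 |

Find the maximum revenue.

Build r[k] bottom-up: r[k] = max over allowed piece i of (p[i] + r[k−i]).
r[1] = 5
r[2] = 15
r[3] = 20  (first piece 1, then r[2]=15)
r[4] = 30  (first piece 2, then r[2]=15)
r[5] = 35  (first piece 1, then r[4]=30)
r[6] = 45  (first piece 2, then r[4]=30)
r[7] = 50  (first piece 1, then r[6]=45)
r[8] = 60  (first piece 2, then r[6]=45)
r[9] = 65  (first piece 1, then r[8]=60)
One optimal cutting: 2 + 2 + 2 + 2 + 1 → €65.

65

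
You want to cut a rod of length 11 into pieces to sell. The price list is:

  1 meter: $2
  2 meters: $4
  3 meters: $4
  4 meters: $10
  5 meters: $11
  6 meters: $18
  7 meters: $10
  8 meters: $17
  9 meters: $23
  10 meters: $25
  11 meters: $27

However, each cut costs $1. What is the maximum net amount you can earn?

Let r[k] be the best obtainable value from length k. For each k, try every first piece i and keep the best of price[i] + r[k−i] minus the 1 cut fee when i<k.
r[1] = 2
r[2] = 4
r[3] = 5  (first piece 1, then r[2]=4)
r[4] = 10
r[5] = 11  (first piece 1, then r[4]=10)
r[6] = 18
r[7] = 19  (first piece 1, then r[6]=18)
r[8] = 21  (first piece 2, then r[6]=18)
r[9] = 23
r[10] = 27  (first piece 4, then r[6]=18)
r[11] = 28  (first piece 1, then r[10]=27)
One optimal plan: pieces 6 + 4 + 1 (2 cuts) → $30 − $2 = $28.

28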